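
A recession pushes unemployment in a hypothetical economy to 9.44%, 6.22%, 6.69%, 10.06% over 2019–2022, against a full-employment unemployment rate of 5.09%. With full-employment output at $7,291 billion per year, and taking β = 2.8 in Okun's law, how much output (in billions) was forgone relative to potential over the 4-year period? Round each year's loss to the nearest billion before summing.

Year 2019: gap = -2.8 × (9.44 - 5.09) = -12.18%, loss ≈ 7291 × 12.18/100 ≈ 888.
Year 2020: gap = -2.8 × (6.22 - 5.09) = -3.164%, loss ≈ 7291 × 3.164/100 ≈ 231.
Year 2021: gap = -2.8 × (6.69 - 5.09) = -4.48%, loss ≈ 7291 × 4.48/100 ≈ 327.
Year 2022: gap = -2.8 × (10.06 - 5.09) = -13.916%, loss ≈ 7291 × 13.916/100 ≈ 1015.
Total lost output = 888 + 231 + 327 + 1015 = 2461 billion.

$2,461 billion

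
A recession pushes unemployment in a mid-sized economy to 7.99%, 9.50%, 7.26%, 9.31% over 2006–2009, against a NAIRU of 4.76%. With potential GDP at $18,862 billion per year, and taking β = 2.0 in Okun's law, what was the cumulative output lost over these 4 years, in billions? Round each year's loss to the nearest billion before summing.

$5,665 billion

Year 2006: gap = -2.0 × (7.99 - 4.76) = -6.46%, loss ≈ 18862 × 6.46/100 ≈ 1218.
Year 2007: gap = -2.0 × (9.5 - 4.76) = -9.48%, loss ≈ 18862 × 9.48/100 ≈ 1788.
Year 2008: gap = -2.0 × (7.26 - 4.76) = -5%, loss ≈ 18862 × 5/100 ≈ 943.
Year 2009: gap = -2.0 × (9.31 - 4.76) = -9.1%, loss ≈ 18862 × 9.1/100 ≈ 1716.
Total lost output = 1218 + 1788 + 943 + 1716 = 5665 billion.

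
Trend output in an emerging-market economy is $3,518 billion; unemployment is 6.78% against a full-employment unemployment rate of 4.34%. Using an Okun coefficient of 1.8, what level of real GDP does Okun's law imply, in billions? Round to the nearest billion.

Unemployment gap = 6.78 - 4.34 = 2.44 points, so the output gap is -1.8 × 2.44 = -4.392%.
Actual GDP = 3518 × (1 - 4.392/100) = 3518 × 0.95608 ≈ 3363 billion.

$3,363 billion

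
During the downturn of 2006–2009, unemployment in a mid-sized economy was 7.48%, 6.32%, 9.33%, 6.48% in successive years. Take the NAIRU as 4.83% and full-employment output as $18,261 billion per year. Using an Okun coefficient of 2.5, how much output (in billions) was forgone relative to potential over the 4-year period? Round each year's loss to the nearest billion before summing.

Year 2006: gap = -2.5 × (7.48 - 4.83) = -6.625%, loss ≈ 18261 × 6.625/100 ≈ 1210.
Year 2007: gap = -2.5 × (6.32 - 4.83) = -3.725%, loss ≈ 18261 × 3.725/100 ≈ 680.
Year 2008: gap = -2.5 × (9.33 - 4.83) = -11.25%, loss ≈ 18261 × 11.25/100 ≈ 2054.
Year 2009: gap = -2.5 × (6.48 - 4.83) = -4.125%, loss ≈ 18261 × 4.125/100 ≈ 753.
Total lost output = 1210 + 680 + 2054 + 753 = 4697 billion.

$4,697 billion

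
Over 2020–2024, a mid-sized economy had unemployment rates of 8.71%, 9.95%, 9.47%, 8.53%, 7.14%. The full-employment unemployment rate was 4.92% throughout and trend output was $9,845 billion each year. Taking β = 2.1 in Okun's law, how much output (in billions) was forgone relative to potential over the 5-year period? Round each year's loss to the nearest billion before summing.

Year 2020: gap = -2.1 × (8.71 - 4.92) = -7.959%, loss ≈ 9845 × 7.959/100 ≈ 784.
Year 2021: gap = -2.1 × (9.95 - 4.92) = -10.563%, loss ≈ 9845 × 10.563/100 ≈ 1040.
Year 2022: gap = -2.1 × (9.47 - 4.92) = -9.555%, loss ≈ 9845 × 9.555/100 ≈ 941.
Year 2023: gap = -2.1 × (8.53 - 4.92) = -7.581%, loss ≈ 9845 × 7.581/100 ≈ 746.
Year 2024: gap = -2.1 × (7.14 - 4.92) = -4.662%, loss ≈ 9845 × 4.662/100 ≈ 459.
Total lost output = 784 + 1040 + 941 + 746 + 459 = 3970 billion.

$3,970 billion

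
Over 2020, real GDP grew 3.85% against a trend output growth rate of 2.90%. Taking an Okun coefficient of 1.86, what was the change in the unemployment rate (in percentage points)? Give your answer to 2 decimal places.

Growth-rate Okun's law: g_Y = g_Y* - β × Δu, so Δu = (g_Y* - g_Y)/β.
Δu = (2.9 - 3.85)/1.86 = -0.95/1.86 = -0.51 percentage points.

-0.51 percentage points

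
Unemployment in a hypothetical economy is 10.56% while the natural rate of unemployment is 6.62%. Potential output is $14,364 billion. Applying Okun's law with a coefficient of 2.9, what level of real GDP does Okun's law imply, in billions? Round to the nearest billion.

Unemployment gap = 10.56 - 6.62 = 3.94 points, so the output gap is -2.9 × 3.94 = -11.426%.
Actual GDP = 14364 × (1 - 11.426/100) = 14364 × 0.88574 ≈ 12723 billion.

$12,723 billion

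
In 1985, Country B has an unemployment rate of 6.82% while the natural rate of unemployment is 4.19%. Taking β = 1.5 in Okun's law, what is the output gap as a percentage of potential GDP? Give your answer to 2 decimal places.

-3.95%

The unemployment gap is 6.82 - 4.19 = 2.63 percentage points.
Okun's law gives an output gap of -1.5 × 2.63 = -3.945%, i.e. 3.95% below potential.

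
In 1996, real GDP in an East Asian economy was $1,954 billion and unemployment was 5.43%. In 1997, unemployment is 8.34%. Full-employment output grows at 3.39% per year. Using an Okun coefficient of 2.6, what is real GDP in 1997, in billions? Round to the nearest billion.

Δu = 8.34 - 5.43 = 2.91 points.
Okun's law (growth form): g_Y = g_Y* - β × Δu = 3.39 - 2.6 × (2.91) = 3.39 - 7.566 = -4.176%.
Real GDP in the next year = 1954 × (1 - 4.176/100) = 1954 × 0.95824 ≈ 1872 billion.

$1,872 billion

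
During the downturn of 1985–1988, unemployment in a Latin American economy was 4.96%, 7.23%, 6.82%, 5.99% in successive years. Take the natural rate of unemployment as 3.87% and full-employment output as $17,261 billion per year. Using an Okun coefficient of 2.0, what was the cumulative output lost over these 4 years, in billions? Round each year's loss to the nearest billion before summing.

$3,286 billion

Year 1985: gap = -2.0 × (4.96 - 3.87) = -2.18%, loss ≈ 17261 × 2.18/100 ≈ 376.
Year 1986: gap = -2.0 × (7.23 - 3.87) = -6.72%, loss ≈ 17261 × 6.72/100 ≈ 1160.
Year 1987: gap = -2.0 × (6.82 - 3.87) = -5.9%, loss ≈ 17261 × 5.9/100 ≈ 1018.
Year 1988: gap = -2.0 × (5.99 - 3.87) = -4.24%, loss ≈ 17261 × 4.24/100 ≈ 732.
Total lost output = 376 + 1160 + 1018 + 732 = 3286 billion.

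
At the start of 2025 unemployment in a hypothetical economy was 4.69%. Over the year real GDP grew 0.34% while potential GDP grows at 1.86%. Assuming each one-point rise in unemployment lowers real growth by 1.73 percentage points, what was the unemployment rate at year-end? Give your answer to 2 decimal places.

Growth-rate Okun's law: g_Y = g_Y* - β × Δu, so Δu = (g_Y* - g_Y)/β.
Δu = (1.86 - 0.34)/1.73 = 1.52/1.73 = 0.88 percentage points.
Year-end unemployment = 4.69 + 0.88 = 5.57%.

5.57%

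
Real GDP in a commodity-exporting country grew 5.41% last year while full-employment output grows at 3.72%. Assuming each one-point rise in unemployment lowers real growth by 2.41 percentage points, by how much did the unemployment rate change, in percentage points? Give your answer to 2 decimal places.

-0.70 percentage points

Growth-rate Okun's law: g_Y = g_Y* - β × Δu, so Δu = (g_Y* - g_Y)/β.
Δu = (3.72 - 5.41)/2.41 = -1.69/2.41 = -0.70 percentage points.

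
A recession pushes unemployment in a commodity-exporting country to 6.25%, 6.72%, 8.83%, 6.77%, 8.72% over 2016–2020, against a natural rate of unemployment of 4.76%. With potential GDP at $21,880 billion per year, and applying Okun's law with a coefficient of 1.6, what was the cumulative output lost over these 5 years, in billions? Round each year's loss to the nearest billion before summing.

Year 2016: gap = -1.6 × (6.25 - 4.76) = -2.384%, loss ≈ 21880 × 2.384/100 ≈ 522.
Year 2017: gap = -1.6 × (6.72 - 4.76) = -3.136%, loss ≈ 21880 × 3.136/100 ≈ 686.
Year 2018: gap = -1.6 × (8.83 - 4.76) = -6.512%, loss ≈ 21880 × 6.512/100 ≈ 1425.
Year 2019: gap = -1.6 × (6.77 - 4.76) = -3.216%, loss ≈ 21880 × 3.216/100 ≈ 704.
Year 2020: gap = -1.6 × (8.72 - 4.76) = -6.336%, loss ≈ 21880 × 6.336/100 ≈ 1386.
Total lost output = 522 + 686 + 1425 + 704 + 1386 = 4723 billion.

$4,723 billion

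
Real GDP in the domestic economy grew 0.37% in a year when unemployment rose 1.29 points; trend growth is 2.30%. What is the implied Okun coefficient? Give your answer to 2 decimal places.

Growth form: g_Y = g_Y* - β × Δu, so β = (g_Y* - g_Y)/Δu.
β = (2.3 - 0.37)/1.29 = 1.93/1.29 = 1.50.

β ≈ 1.50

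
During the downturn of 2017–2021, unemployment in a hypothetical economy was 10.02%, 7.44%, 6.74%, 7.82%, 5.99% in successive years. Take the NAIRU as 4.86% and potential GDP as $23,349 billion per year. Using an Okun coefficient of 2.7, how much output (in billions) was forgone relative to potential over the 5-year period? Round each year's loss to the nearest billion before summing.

Year 2017: gap = -2.7 × (10.02 - 4.86) = -13.932%, loss ≈ 23349 × 13.932/100 ≈ 3253.
Year 2018: gap = -2.7 × (7.44 - 4.86) = -6.966%, loss ≈ 23349 × 6.966/100 ≈ 1626.
Year 2019: gap = -2.7 × (6.74 - 4.86) = -5.076%, loss ≈ 23349 × 5.076/100 ≈ 1185.
Year 2020: gap = -2.7 × (7.82 - 4.86) = -7.992%, loss ≈ 23349 × 7.992/100 ≈ 1866.
Year 2021: gap = -2.7 × (5.99 - 4.86) = -3.051%, loss ≈ 23349 × 3.051/100 ≈ 712.
Total lost output = 3253 + 1626 + 1185 + 1866 + 712 = 8642 billion.

$8,642 billion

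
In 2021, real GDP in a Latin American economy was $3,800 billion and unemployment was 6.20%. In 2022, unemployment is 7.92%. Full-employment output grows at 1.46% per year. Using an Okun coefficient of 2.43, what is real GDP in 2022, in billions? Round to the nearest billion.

$3,697 billion

Δu = 7.92 - 6.2 = 1.72 points.
Okun's law (growth form): g_Y = g_Y* - β × Δu = 1.46 - 2.43 × (1.72) = 1.46 - 4.1796 = -2.7196%.
Real GDP in the next year = 3800 × (1 - 2.7196/100) = 3800 × 0.972804 ≈ 3697 billion.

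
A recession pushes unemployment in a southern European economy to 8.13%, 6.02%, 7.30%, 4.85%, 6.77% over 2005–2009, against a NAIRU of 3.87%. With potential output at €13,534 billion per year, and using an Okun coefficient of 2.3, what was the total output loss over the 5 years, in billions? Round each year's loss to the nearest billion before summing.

Year 2005: gap = -2.3 × (8.13 - 3.87) = -9.798%, loss ≈ 13534 × 9.798/100 ≈ 1326.
Year 2006: gap = -2.3 × (6.02 - 3.87) = -4.945%, loss ≈ 13534 × 4.945/100 ≈ 669.
Year 2007: gap = -2.3 × (7.3 - 3.87) = -7.889%, loss ≈ 13534 × 7.889/100 ≈ 1068.
Year 2008: gap = -2.3 × (4.85 - 3.87) = -2.254%, loss ≈ 13534 × 2.254/100 ≈ 305.
Year 2009: gap = -2.3 × (6.77 - 3.87) = -6.67%, loss ≈ 13534 × 6.67/100 ≈ 903.
Total lost output = 1326 + 669 + 1068 + 305 + 903 = 4271 billion.

€4,271 billion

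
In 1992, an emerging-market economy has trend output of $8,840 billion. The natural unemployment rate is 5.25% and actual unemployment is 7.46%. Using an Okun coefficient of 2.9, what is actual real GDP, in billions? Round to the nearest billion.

Unemployment gap = 7.46 - 5.25 = 2.21 points, so the output gap is -2.9 × 2.21 = -6.409%.
Actual GDP = 8840 × (1 - 6.409/100) = 8840 × 0.93591 ≈ 8273 billion.

$8,273 billion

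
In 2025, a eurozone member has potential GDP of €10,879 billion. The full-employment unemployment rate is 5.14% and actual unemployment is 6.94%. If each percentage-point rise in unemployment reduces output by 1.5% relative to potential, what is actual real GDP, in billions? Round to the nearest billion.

€10,585 billion

Unemployment gap = 6.94 - 5.14 = 1.8 points, so the output gap is -1.5 × 1.8 = -2.7%.
Actual GDP = 10879 × (1 - 2.7/100) = 10879 × 0.973 ≈ 10585 billion.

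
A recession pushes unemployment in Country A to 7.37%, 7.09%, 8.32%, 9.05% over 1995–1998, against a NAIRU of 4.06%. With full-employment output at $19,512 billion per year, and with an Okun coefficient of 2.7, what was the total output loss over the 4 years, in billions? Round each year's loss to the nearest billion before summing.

$8,213 billion

Year 1995: gap = -2.7 × (7.37 - 4.06) = -8.937%, loss ≈ 19512 × 8.937/100 ≈ 1744.
Year 1996: gap = -2.7 × (7.09 - 4.06) = -8.181%, loss ≈ 19512 × 8.181/100 ≈ 1596.
Year 1997: gap = -2.7 × (8.32 - 4.06) = -11.502%, loss ≈ 19512 × 11.502/100 ≈ 2244.
Year 1998: gap = -2.7 × (9.05 - 4.06) = -13.473%, loss ≈ 19512 × 13.473/100 ≈ 2629.
Total lost output = 1744 + 1596 + 2244 + 2629 = 8213 billion.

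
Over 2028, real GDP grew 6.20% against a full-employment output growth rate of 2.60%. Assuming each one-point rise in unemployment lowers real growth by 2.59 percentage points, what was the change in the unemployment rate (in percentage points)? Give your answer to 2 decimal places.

Growth-rate Okun's law: g_Y = g_Y* - β × Δu, so Δu = (g_Y* - g_Y)/β.
Δu = (2.6 - 6.2)/2.59 = -3.6/2.59 = -1.39 percentage points.

-1.39 percentage points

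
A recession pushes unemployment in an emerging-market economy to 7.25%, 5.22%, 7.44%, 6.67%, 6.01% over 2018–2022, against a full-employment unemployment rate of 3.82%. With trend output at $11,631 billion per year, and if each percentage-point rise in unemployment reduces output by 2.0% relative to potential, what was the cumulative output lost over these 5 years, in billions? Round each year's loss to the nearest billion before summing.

Year 2018: gap = -2.0 × (7.25 - 3.82) = -6.86%, loss ≈ 11631 × 6.86/100 ≈ 798.
Year 2019: gap = -2.0 × (5.22 - 3.82) = -2.8%, loss ≈ 11631 × 2.8/100 ≈ 326.
Year 2020: gap = -2.0 × (7.44 - 3.82) = -7.24%, loss ≈ 11631 × 7.24/100 ≈ 842.
Year 2021: gap = -2.0 × (6.67 - 3.82) = -5.7%, loss ≈ 11631 × 5.7/100 ≈ 663.
Year 2022: gap = -2.0 × (6.01 - 3.82) = -4.38%, loss ≈ 11631 × 4.38/100 ≈ 509.
Total lost output = 798 + 326 + 842 + 663 + 509 = 3138 billion.

$3,138 billion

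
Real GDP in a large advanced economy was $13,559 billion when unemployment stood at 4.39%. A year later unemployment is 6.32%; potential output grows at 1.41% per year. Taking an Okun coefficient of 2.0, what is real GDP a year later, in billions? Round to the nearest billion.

$13,227 billion

Δu = 6.32 - 4.39 = 1.93 points.
Okun's law (growth form): g_Y = g_Y* - β × Δu = 1.41 - 2.0 × (1.93) = 1.41 - 3.86 = -2.45%.
Real GDP in the next year = 13559 × (1 - 2.45/100) = 13559 × 0.9755 ≈ 13227 billion.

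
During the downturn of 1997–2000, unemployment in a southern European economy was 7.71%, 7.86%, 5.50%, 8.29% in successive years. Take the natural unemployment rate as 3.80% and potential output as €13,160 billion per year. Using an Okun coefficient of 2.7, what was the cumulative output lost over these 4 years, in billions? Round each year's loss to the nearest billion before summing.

Year 1997: gap = -2.7 × (7.71 - 3.8) = -10.557%, loss ≈ 13160 × 10.557/100 ≈ 1389.
Year 1998: gap = -2.7 × (7.86 - 3.8) = -10.962%, loss ≈ 13160 × 10.962/100 ≈ 1443.
Year 1999: gap = -2.7 × (5.5 - 3.8) = -4.59%, loss ≈ 13160 × 4.59/100 ≈ 604.
Year 2000: gap = -2.7 × (8.29 - 3.8) = -12.123%, loss ≈ 13160 × 12.123/100 ≈ 1595.
Total lost output = 1389 + 1443 + 604 + 1595 = 5031 billion.

€5,031 billion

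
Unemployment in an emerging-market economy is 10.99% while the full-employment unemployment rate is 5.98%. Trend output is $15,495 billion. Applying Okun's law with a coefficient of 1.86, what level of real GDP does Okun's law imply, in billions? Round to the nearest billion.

$14,051 billion

Unemployment gap = 10.99 - 5.98 = 5.01 points, so the output gap is -1.86 × 5.01 = -9.3186%.
Actual GDP = 15495 × (1 - 9.3186/100) = 15495 × 0.906814 ≈ 14051 billion.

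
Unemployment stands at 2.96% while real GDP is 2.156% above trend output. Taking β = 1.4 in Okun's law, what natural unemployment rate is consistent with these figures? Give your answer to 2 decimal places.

4.50%

From Okun's law, u - u* = -(output gap)/β = -(2.156)/1.4 = -1.54 points.
So u* = 2.96 + 1.54 = 4.50%.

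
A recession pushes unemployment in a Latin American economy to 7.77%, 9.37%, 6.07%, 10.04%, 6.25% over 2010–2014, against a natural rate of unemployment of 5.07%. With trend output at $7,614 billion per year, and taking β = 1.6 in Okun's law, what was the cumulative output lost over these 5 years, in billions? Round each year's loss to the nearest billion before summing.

$1,724 billion

Year 2010: gap = -1.6 × (7.77 - 5.07) = -4.32%, loss ≈ 7614 × 4.32/100 ≈ 329.
Year 2011: gap = -1.6 × (9.37 - 5.07) = -6.88%, loss ≈ 7614 × 6.88/100 ≈ 524.
Year 2012: gap = -1.6 × (6.07 - 5.07) = -1.6%, loss ≈ 7614 × 1.6/100 ≈ 122.
Year 2013: gap = -1.6 × (10.04 - 5.07) = -7.952%, loss ≈ 7614 × 7.952/100 ≈ 605.
Year 2014: gap = -1.6 × (6.25 - 5.07) = -1.888%, loss ≈ 7614 × 1.888/100 ≈ 144.
Total lost output = 329 + 524 + 122 + 605 + 144 = 1724 billion.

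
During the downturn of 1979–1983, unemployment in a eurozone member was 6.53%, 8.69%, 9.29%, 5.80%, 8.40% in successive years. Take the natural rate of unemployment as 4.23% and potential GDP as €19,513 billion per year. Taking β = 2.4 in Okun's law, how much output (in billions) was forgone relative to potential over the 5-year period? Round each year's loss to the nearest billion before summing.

Year 1979: gap = -2.4 × (6.53 - 4.23) = -5.52%, loss ≈ 19513 × 5.52/100 ≈ 1077.
Year 1980: gap = -2.4 × (8.69 - 4.23) = -10.704%, loss ≈ 19513 × 10.704/100 ≈ 2089.
Year 1981: gap = -2.4 × (9.29 - 4.23) = -12.144%, loss ≈ 19513 × 12.144/100 ≈ 2370.
Year 1982: gap = -2.4 × (5.8 - 4.23) = -3.768%, loss ≈ 19513 × 3.768/100 ≈ 735.
Year 1983: gap = -2.4 × (8.4 - 4.23) = -10.008%, loss ≈ 19513 × 10.008/100 ≈ 1953.
Total lost output = 1077 + 2089 + 2370 + 735 + 1953 = 8224 billion.

€8,224 billion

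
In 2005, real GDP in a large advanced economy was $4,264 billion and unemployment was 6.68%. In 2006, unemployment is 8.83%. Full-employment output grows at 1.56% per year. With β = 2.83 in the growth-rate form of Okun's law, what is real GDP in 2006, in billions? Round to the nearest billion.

$4,071 billion

Δu = 8.83 - 6.68 = 2.15 points.
Okun's law (growth form): g_Y = g_Y* - β × Δu = 1.56 - 2.83 × (2.15) = 1.56 - 6.0845 = -4.5245%.
Real GDP in the next year = 4264 × (1 - 4.5245/100) = 4264 × 0.954755 ≈ 4071 billion.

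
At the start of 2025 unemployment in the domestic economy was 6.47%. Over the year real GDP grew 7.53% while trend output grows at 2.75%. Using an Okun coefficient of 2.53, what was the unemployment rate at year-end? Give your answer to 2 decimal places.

4.58%

Growth-rate Okun's law: g_Y = g_Y* - β × Δu, so Δu = (g_Y* - g_Y)/β.
Δu = (2.75 - 7.53)/2.53 = -4.78/2.53 = -1.89 percentage points.
Year-end unemployment = 6.47 - 1.89 = 4.58%.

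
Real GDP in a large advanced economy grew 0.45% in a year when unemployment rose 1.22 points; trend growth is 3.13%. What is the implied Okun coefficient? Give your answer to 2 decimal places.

Growth form: g_Y = g_Y* - β × Δu, so β = (g_Y* - g_Y)/Δu.
β = (3.13 - 0.45)/1.22 = 2.68/1.22 = 2.20.

β ≈ 2.20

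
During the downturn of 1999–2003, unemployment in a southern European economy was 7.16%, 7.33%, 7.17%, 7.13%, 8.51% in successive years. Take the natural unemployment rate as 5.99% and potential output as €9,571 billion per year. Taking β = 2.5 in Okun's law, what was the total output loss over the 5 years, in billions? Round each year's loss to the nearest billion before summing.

Year 1999: gap = -2.5 × (7.16 - 5.99) = -2.925%, loss ≈ 9571 × 2.925/100 ≈ 280.
Year 2000: gap = -2.5 × (7.33 - 5.99) = -3.35%, loss ≈ 9571 × 3.35/100 ≈ 321.
Year 2001: gap = -2.5 × (7.17 - 5.99) = -2.95%, loss ≈ 9571 × 2.95/100 ≈ 282.
Year 2002: gap = -2.5 × (7.13 - 5.99) = -2.85%, loss ≈ 9571 × 2.85/100 ≈ 273.
Year 2003: gap = -2.5 × (8.51 - 5.99) = -6.3%, loss ≈ 9571 × 6.3/100 ≈ 603.
Total lost output = 280 + 321 + 282 + 273 + 603 = 1759 billion.

€1,759 billion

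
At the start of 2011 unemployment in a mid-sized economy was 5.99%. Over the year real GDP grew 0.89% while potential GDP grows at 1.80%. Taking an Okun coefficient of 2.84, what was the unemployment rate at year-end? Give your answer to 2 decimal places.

Growth-rate Okun's law: g_Y = g_Y* - β × Δu, so Δu = (g_Y* - g_Y)/β.
Δu = (1.8 - 0.89)/2.84 = 0.91/2.84 = 0.32 percentage points.
Year-end unemployment = 5.99 + 0.32 = 6.31%.

6.31%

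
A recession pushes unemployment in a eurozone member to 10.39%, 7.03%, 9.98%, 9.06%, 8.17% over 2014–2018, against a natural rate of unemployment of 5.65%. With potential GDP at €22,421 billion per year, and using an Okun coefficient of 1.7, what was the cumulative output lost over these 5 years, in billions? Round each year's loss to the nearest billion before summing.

Year 2014: gap = -1.7 × (10.39 - 5.65) = -8.058%, loss ≈ 22421 × 8.058/100 ≈ 1807.
Year 2015: gap = -1.7 × (7.03 - 5.65) = -2.346%, loss ≈ 22421 × 2.346/100 ≈ 526.
Year 2016: gap = -1.7 × (9.98 - 5.65) = -7.361%, loss ≈ 22421 × 7.361/100 ≈ 1650.
Year 2017: gap = -1.7 × (9.06 - 5.65) = -5.797%, loss ≈ 22421 × 5.797/100 ≈ 1300.
Year 2018: gap = -1.7 × (8.17 - 5.65) = -4.284%, loss ≈ 22421 × 4.284/100 ≈ 961.
Total lost output = 1807 + 526 + 1650 + 1300 + 961 = 6244 billion.

€6,244 billion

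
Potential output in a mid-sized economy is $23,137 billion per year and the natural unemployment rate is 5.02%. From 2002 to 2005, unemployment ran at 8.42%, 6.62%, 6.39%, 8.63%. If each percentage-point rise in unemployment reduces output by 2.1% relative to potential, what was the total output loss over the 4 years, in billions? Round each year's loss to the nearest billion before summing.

Year 2002: gap = -2.1 × (8.42 - 5.02) = -7.14%, loss ≈ 23137 × 7.14/100 ≈ 1652.
Year 2003: gap = -2.1 × (6.62 - 5.02) = -3.36%, loss ≈ 23137 × 3.36/100 ≈ 777.
Year 2004: gap = -2.1 × (6.39 - 5.02) = -2.877%, loss ≈ 23137 × 2.877/100 ≈ 666.
Year 2005: gap = -2.1 × (8.63 - 5.02) = -7.581%, loss ≈ 23137 × 7.581/100 ≈ 1754.
Total lost output = 1652 + 777 + 666 + 1754 = 4849 billion.

$4,849 billion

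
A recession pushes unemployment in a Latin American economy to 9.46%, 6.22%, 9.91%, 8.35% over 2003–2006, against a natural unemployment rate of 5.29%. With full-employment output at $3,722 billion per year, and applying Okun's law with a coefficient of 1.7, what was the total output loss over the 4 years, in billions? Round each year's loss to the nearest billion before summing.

$809 billion

Year 2003: gap = -1.7 × (9.46 - 5.29) = -7.089%, loss ≈ 3722 × 7.089/100 ≈ 264.
Year 2004: gap = -1.7 × (6.22 - 5.29) = -1.581%, loss ≈ 3722 × 1.581/100 ≈ 59.
Year 2005: gap = -1.7 × (9.91 - 5.29) = -7.854%, loss ≈ 3722 × 7.854/100 ≈ 292.
Year 2006: gap = -1.7 × (8.35 - 5.29) = -5.202%, loss ≈ 3722 × 5.202/100 ≈ 194.
Total lost output = 264 + 59 + 292 + 194 = 809 billion.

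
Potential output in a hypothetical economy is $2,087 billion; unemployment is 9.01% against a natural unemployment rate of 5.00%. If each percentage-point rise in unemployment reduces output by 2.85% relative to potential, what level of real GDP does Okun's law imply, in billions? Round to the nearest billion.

Unemployment gap = 9.01 - 5 = 4.01 points, so the output gap is -2.85 × 4.01 = -11.4285%.
Actual GDP = 2087 × (1 - 11.4285/100) = 2087 × 0.885715 ≈ 1848 billion.

$1,848 billion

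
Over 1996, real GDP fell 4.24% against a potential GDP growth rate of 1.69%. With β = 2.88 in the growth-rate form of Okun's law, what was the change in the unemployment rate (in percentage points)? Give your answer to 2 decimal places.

Growth-rate Okun's law: g_Y = g_Y* - β × Δu, so Δu = (g_Y* - g_Y)/β.
Δu = (1.69 + 4.24)/2.88 = 5.93/2.88 = 2.06 percentage points.

2.06 percentage points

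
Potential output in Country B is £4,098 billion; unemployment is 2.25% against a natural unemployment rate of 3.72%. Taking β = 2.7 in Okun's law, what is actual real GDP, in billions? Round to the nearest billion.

Unemployment gap = 2.25 - 3.72 = -1.47 points, so the output gap is -2.7 × (-1.47) = 3.969%.
Actual GDP = 4098 × (1 + 3.969/100) = 4098 × 1.03969 ≈ 4261 billion.

£4,261 billion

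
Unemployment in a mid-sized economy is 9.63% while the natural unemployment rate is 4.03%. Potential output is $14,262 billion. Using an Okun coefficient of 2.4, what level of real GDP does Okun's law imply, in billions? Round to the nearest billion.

$12,345 billion

Unemployment gap = 9.63 - 4.03 = 5.6 points, so the output gap is -2.4 × 5.6 = -13.44%.
Actual GDP = 14262 × (1 - 13.44/100) = 14262 × 0.8656 ≈ 12345 billion.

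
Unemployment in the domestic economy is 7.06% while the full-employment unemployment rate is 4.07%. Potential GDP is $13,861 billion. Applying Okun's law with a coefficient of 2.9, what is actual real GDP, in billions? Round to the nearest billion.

Unemployment gap = 7.06 - 4.07 = 2.99 points, so the output gap is -2.9 × 2.99 = -8.671%.
Actual GDP = 13861 × (1 - 8.671/100) = 13861 × 0.91329 ≈ 12659 billion.

$12,659 billion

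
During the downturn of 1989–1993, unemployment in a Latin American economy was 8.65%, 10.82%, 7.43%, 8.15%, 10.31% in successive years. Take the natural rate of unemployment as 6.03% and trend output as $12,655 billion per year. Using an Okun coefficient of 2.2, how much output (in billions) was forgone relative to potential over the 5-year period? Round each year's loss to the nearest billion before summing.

$4,235 billion

Year 1989: gap = -2.2 × (8.65 - 6.03) = -5.764%, loss ≈ 12655 × 5.764/100 ≈ 729.
Year 1990: gap = -2.2 × (10.82 - 6.03) = -10.538%, loss ≈ 12655 × 10.538/100 ≈ 1334.
Year 1991: gap = -2.2 × (7.43 - 6.03) = -3.08%, loss ≈ 12655 × 3.08/100 ≈ 390.
Year 1992: gap = -2.2 × (8.15 - 6.03) = -4.664%, loss ≈ 12655 × 4.664/100 ≈ 590.
Year 1993: gap = -2.2 × (10.31 - 6.03) = -9.416%, loss ≈ 12655 × 9.416/100 ≈ 1192.
Total lost output = 729 + 1334 + 390 + 590 + 1192 = 4235 billion.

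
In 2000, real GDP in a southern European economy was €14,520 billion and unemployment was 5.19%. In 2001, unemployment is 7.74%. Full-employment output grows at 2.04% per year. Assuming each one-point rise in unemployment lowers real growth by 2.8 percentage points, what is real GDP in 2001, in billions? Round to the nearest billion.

Δu = 7.74 - 5.19 = 2.55 points.
Okun's law (growth form): g_Y = g_Y* - β × Δu = 2.04 - 2.8 × (2.55) = 2.04 - 7.14 = -5.1%.
Real GDP in the next year = 14520 × (1 - 5.1/100) = 14520 × 0.949 ≈ 13779 billion.

€13,779 billion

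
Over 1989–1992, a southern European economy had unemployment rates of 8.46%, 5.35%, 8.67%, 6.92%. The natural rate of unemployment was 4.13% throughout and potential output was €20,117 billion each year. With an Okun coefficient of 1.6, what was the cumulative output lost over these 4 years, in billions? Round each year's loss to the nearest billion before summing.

Year 1989: gap = -1.6 × (8.46 - 4.13) = -6.928%, loss ≈ 20117 × 6.928/100 ≈ 1394.
Year 1990: gap = -1.6 × (5.35 - 4.13) = -1.952%, loss ≈ 20117 × 1.952/100 ≈ 393.
Year 1991: gap = -1.6 × (8.67 - 4.13) = -7.264%, loss ≈ 20117 × 7.264/100 ≈ 1461.
Year 1992: gap = -1.6 × (6.92 - 4.13) = -4.464%, loss ≈ 20117 × 4.464/100 ≈ 898.
Total lost output = 1394 + 393 + 1461 + 898 = 4146 billion.

€4,146 billion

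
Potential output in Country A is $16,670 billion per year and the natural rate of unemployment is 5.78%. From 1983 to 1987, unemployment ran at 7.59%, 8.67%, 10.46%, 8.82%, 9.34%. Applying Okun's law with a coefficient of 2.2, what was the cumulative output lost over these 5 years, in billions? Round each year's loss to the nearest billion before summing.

Year 1983: gap = -2.2 × (7.59 - 5.78) = -3.982%, loss ≈ 16670 × 3.982/100 ≈ 664.
Year 1984: gap = -2.2 × (8.67 - 5.78) = -6.358%, loss ≈ 16670 × 6.358/100 ≈ 1060.
Year 1985: gap = -2.2 × (10.46 - 5.78) = -10.296%, loss ≈ 16670 × 10.296/100 ≈ 1716.
Year 1986: gap = -2.2 × (8.82 - 5.78) = -6.688%, loss ≈ 16670 × 6.688/100 ≈ 1115.
Year 1987: gap = -2.2 × (9.34 - 5.78) = -7.832%, loss ≈ 16670 × 7.832/100 ≈ 1306.
Total lost output = 664 + 1060 + 1716 + 1115 + 1306 = 5861 billion.

$5,861 billion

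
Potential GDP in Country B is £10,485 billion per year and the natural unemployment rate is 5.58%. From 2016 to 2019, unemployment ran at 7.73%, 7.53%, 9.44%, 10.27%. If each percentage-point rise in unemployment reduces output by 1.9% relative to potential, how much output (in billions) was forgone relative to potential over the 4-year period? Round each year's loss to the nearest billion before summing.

Year 2016: gap = -1.9 × (7.73 - 5.58) = -4.085%, loss ≈ 10485 × 4.085/100 ≈ 428.
Year 2017: gap = -1.9 × (7.53 - 5.58) = -3.705%, loss ≈ 10485 × 3.705/100 ≈ 388.
Year 2018: gap = -1.9 × (9.44 - 5.58) = -7.334%, loss ≈ 10485 × 7.334/100 ≈ 769.
Year 2019: gap = -1.9 × (10.27 - 5.58) = -8.911%, loss ≈ 10485 × 8.911/100 ≈ 934.
Total lost output = 428 + 388 + 769 + 934 = 2519 billion.

£2,519 billion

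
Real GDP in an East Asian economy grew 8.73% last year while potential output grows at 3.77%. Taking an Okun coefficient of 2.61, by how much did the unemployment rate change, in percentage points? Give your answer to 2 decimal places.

Growth-rate Okun's law: g_Y = g_Y* - β × Δu, so Δu = (g_Y* - g_Y)/β.
Δu = (3.77 - 8.73)/2.61 = -4.96/2.61 = -1.90 percentage points.

-1.90 percentage points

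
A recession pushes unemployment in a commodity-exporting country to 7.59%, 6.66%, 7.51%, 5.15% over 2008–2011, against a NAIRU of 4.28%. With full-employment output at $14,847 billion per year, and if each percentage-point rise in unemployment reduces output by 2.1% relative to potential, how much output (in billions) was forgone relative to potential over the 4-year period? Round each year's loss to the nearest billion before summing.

$3,052 billion

Year 2008: gap = -2.1 × (7.59 - 4.28) = -6.951%, loss ≈ 14847 × 6.951/100 ≈ 1032.
Year 2009: gap = -2.1 × (6.66 - 4.28) = -4.998%, loss ≈ 14847 × 4.998/100 ≈ 742.
Year 2010: gap = -2.1 × (7.51 - 4.28) = -6.783%, loss ≈ 14847 × 6.783/100 ≈ 1007.
Year 2011: gap = -2.1 × (5.15 - 4.28) = -1.827%, loss ≈ 14847 × 1.827/100 ≈ 271.
Total lost output = 1032 + 742 + 1007 + 271 = 3052 billion.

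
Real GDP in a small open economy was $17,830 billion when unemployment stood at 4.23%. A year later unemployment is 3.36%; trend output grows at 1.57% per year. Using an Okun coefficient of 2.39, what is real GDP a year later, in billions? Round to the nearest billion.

Δu = 3.36 - 4.23 = -0.87 points.
Okun's law (growth form): g_Y = g_Y* - β × Δu = 1.57 - 2.39 × (-0.87) = 1.57 + 2.0793 = 3.6493%.
Real GDP in the next year = 17830 × (1 + 3.6493/100) = 17830 × 1.036493 ≈ 18481 billion.

$18,481 billion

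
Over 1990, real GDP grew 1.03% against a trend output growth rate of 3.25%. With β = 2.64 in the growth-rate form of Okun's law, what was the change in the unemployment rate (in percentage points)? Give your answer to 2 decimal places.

0.84 percentage points

Growth-rate Okun's law: g_Y = g_Y* - β × Δu, so Δu = (g_Y* - g_Y)/β.
Δu = (3.25 - 1.03)/2.64 = 2.22/2.64 = 0.84 percentage points.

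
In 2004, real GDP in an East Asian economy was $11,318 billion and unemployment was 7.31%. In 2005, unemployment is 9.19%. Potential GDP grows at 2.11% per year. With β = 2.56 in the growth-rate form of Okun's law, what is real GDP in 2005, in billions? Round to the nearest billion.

$11,012 billion

Δu = 9.19 - 7.31 = 1.88 points.
Okun's law (growth form): g_Y = g_Y* - β × Δu = 2.11 - 2.56 × (1.88) = 2.11 - 4.8128 = -2.7028%.
Real GDP in the next year = 11318 × (1 - 2.7028/100) = 11318 × 0.972972 ≈ 11012 billion.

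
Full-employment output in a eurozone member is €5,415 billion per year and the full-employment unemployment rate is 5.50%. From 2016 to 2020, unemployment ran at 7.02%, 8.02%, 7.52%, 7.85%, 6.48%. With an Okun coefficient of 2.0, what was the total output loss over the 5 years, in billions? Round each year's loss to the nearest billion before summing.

Year 2016: gap = -2.0 × (7.02 - 5.5) = -3.04%, loss ≈ 5415 × 3.04/100 ≈ 165.
Year 2017: gap = -2.0 × (8.02 - 5.5) = -5.04%, loss ≈ 5415 × 5.04/100 ≈ 273.
Year 2018: gap = -2.0 × (7.52 - 5.5) = -4.04%, loss ≈ 5415 × 4.04/100 ≈ 219.
Year 2019: gap = -2.0 × (7.85 - 5.5) = -4.7%, loss ≈ 5415 × 4.7/100 ≈ 255.
Year 2020: gap = -2.0 × (6.48 - 5.5) = -1.96%, loss ≈ 5415 × 1.96/100 ≈ 106.
Total lost output = 165 + 273 + 219 + 255 + 106 = 1018 billion.

€1,018 billion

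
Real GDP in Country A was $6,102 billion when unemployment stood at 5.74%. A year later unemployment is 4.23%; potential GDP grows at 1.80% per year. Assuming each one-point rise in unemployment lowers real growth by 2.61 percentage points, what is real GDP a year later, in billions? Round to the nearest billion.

Δu = 4.23 - 5.74 = -1.51 points.
Okun's law (growth form): g_Y = g_Y* - β × Δu = 1.80 - 2.61 × (-1.51) = 1.8 + 3.9411 = 5.7411%.
Real GDP in the next year = 6102 × (1 + 5.7411/100) = 6102 × 1.057411 ≈ 6452 billion.

$6,452 billion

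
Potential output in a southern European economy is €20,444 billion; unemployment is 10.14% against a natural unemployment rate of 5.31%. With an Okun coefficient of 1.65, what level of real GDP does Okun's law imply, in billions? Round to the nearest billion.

€18,815 billion

Unemployment gap = 10.14 - 5.31 = 4.83 points, so the output gap is -1.65 × 4.83 = -7.9695%.
Actual GDP = 20444 × (1 - 7.9695/100) = 20444 × 0.920305 ≈ 18815 billion.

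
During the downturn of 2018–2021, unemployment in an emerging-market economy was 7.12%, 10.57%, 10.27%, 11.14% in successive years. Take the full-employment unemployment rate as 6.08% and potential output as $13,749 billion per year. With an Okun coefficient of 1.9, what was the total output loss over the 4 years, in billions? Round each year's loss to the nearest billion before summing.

Year 2018: gap = -1.9 × (7.12 - 6.08) = -1.976%, loss ≈ 13749 × 1.976/100 ≈ 272.
Year 2019: gap = -1.9 × (10.57 - 6.08) = -8.531%, loss ≈ 13749 × 8.531/100 ≈ 1173.
Year 2020: gap = -1.9 × (10.27 - 6.08) = -7.961%, loss ≈ 13749 × 7.961/100 ≈ 1095.
Year 2021: gap = -1.9 × (11.14 - 6.08) = -9.614%, loss ≈ 13749 × 9.614/100 ≈ 1322.
Total lost output = 272 + 1173 + 1095 + 1322 = 3862 billion.

$3,862 billion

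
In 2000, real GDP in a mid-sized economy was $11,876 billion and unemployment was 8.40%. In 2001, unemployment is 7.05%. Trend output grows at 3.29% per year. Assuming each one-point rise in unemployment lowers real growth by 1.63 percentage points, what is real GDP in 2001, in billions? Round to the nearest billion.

$12,528 billion

Δu = 7.05 - 8.4 = -1.35 points.
Okun's law (growth form): g_Y = g_Y* - β × Δu = 3.29 - 1.63 × (-1.35) = 3.29 + 2.2005 = 5.4905%.
Real GDP in the next year = 11876 × (1 + 5.4905/100) = 11876 × 1.054905 ≈ 12528 billion.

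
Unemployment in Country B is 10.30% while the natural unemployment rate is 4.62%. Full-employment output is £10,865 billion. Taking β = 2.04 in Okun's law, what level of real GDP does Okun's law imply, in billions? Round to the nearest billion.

Unemployment gap = 10.3 - 4.62 = 5.68 points, so the output gap is -2.04 × 5.68 = -11.5872%.
Actual GDP = 10865 × (1 - 11.5872/100) = 10865 × 0.884128 ≈ 9606 billion.

£9,606 billion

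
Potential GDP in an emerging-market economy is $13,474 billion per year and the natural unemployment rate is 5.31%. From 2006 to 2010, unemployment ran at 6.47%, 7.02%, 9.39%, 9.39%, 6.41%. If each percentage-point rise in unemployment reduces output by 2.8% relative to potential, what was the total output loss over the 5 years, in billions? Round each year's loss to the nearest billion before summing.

Year 2006: gap = -2.8 × (6.47 - 5.31) = -3.248%, loss ≈ 13474 × 3.248/100 ≈ 438.
Year 2007: gap = -2.8 × (7.02 - 5.31) = -4.788%, loss ≈ 13474 × 4.788/100 ≈ 645.
Year 2008: gap = -2.8 × (9.39 - 5.31) = -11.424%, loss ≈ 13474 × 11.424/100 ≈ 1539.
Year 2009: gap = -2.8 × (9.39 - 5.31) = -11.424%, loss ≈ 13474 × 11.424/100 ≈ 1539.
Year 2010: gap = -2.8 × (6.41 - 5.31) = -3.08%, loss ≈ 13474 × 3.08/100 ≈ 415.
Total lost output = 438 + 645 + 1539 + 1539 + 415 = 4576 billion.

$4,576 billion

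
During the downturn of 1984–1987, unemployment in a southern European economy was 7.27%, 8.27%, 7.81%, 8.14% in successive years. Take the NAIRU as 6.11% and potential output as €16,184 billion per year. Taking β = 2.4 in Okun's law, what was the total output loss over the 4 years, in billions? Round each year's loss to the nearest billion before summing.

Year 1984: gap = -2.4 × (7.27 - 6.11) = -2.784%, loss ≈ 16184 × 2.784/100 ≈ 451.
Year 1985: gap = -2.4 × (8.27 - 6.11) = -5.184%, loss ≈ 16184 × 5.184/100 ≈ 839.
Year 1986: gap = -2.4 × (7.81 - 6.11) = -4.08%, loss ≈ 16184 × 4.08/100 ≈ 660.
Year 1987: gap = -2.4 × (8.14 - 6.11) = -4.872%, loss ≈ 16184 × 4.872/100 ≈ 788.
Total lost output = 451 + 839 + 660 + 788 = 2738 billion.

€2,738 billion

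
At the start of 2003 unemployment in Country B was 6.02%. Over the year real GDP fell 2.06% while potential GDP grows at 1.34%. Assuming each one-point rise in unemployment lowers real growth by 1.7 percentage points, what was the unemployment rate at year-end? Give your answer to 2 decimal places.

8.02%

Growth-rate Okun's law: g_Y = g_Y* - β × Δu, so Δu = (g_Y* - g_Y)/β.
Δu = (1.34 + 2.06)/1.7 = 3.4/1.7 = 2.00 percentage points.
Year-end unemployment = 6.02 + 2 = 8.02%.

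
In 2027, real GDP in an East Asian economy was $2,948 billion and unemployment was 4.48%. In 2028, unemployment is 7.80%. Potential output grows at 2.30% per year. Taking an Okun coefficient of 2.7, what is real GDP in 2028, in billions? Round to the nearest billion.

Δu = 7.8 - 4.48 = 3.32 points.
Okun's law (growth form): g_Y = g_Y* - β × Δu = 2.30 - 2.7 × (3.32) = 2.3 - 8.964 = -6.664%.
Real GDP in the next year = 2948 × (1 - 6.664/100) = 2948 × 0.93336 ≈ 2752 billion.

$2,752 billion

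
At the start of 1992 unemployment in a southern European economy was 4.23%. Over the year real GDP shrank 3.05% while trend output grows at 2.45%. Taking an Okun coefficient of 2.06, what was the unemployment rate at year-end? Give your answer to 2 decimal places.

Growth-rate Okun's law: g_Y = g_Y* - β × Δu, so Δu = (g_Y* - g_Y)/β.
Δu = (2.45 + 3.05)/2.06 = 5.5/2.06 = 2.67 percentage points.
Year-end unemployment = 4.23 + 2.67 = 6.90%.

6.90%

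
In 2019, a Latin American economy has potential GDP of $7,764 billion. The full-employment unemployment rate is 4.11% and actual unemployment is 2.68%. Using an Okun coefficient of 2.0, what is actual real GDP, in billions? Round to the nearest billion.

Unemployment gap = 2.68 - 4.11 = -1.43 points, so the output gap is -2 × (-1.43) = 2.86%.
Actual GDP = 7764 × (1 + 2.86/100) = 7764 × 1.0286 ≈ 7986 billion.

$7,986 billion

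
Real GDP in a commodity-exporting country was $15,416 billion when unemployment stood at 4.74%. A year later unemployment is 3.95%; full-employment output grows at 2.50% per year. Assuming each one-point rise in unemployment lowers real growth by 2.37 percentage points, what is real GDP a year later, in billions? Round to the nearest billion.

Δu = 3.95 - 4.74 = -0.79 points.
Okun's law (growth form): g_Y = g_Y* - β × Δu = 2.50 - 2.37 × (-0.79) = 2.5 + 1.8723 = 4.3723%.
Real GDP in the next year = 15416 × (1 + 4.3723/100) = 15416 × 1.043723 ≈ 16090 billion.

$16,090 billion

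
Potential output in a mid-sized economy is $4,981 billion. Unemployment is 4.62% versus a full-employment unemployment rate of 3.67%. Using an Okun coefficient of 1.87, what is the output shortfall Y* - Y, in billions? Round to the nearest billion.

Output gap = -1.87 × (4.62 - 3.67) = -1.87 × 0.95 = -1.7765%.
Actual GDP ≈ 4981 × 0.982235 ≈ 4893 billion, so the shortfall is 4981 - 4893 = 88 billion.

$88 billion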